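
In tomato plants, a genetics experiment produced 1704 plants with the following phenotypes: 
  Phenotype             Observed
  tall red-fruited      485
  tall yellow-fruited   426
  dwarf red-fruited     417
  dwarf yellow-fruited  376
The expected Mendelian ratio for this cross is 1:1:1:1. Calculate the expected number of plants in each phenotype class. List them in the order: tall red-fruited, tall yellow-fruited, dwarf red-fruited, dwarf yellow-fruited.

Under the 1:1:1:1 hypothesis (Σ ratio = 4, N = 1704):
  tall red-fruited: 1704 × 1/4 = 426
  tall yellow-fruited: 1704 × 1/4 = 426
  dwarf red-fruited: 1704 × 1/4 = 426
  dwarf yellow-fruited: 1704 × 1/4 = 426

426, 426, 426, 426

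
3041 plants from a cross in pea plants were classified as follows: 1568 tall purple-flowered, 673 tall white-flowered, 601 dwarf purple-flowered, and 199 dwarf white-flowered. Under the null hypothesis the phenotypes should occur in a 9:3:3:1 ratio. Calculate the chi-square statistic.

32.505

Total ratio parts = 16. Expected numbers out of 3041:
  tall purple-flowered: 3041 × 9/16 = 1710.5625
  tall white-flowered: 3041 × 3/16 = 570.1875
  dwarf purple-flowered: 3041 × 3/16 = 570.1875
  dwarf white-flowered: 3041 × 1/16 = 190.0625
χ² = Σ (O − E)² / E
  tall purple-flowered: (1568 − 1710.5625)² / 1710.5625 = 11.8815
  tall white-flowered: (673 − 570.1875)² / 570.1875 = 18.5385
  dwarf purple-flowered: (601 − 570.1875)² / 570.1875 = 1.6651
  dwarf white-flowered: (199 − 190.0625)² / 190.0625 = 0.4203
χ² = 11.8815 + 18.5385 + 1.6651 + 0.4203 = 32.5054 ≈ 32.505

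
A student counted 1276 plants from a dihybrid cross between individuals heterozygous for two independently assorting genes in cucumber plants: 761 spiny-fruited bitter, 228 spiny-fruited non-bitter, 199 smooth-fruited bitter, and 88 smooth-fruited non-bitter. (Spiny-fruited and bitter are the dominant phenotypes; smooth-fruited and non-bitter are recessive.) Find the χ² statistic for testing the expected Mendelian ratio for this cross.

10.760

A dihybrid F₂ with independent assortment and complete dominance at both loci gives a 9:3:3:1 phenotypic ratio.
Under the 9:3:3:1 hypothesis (Σ ratio = 16, N = 1276):
  spiny-fruited bitter: 1276 × 9/16 = 717.75
  spiny-fruited non-bitter: 1276 × 3/16 = 239.25
  smooth-fruited bitter: 1276 × 3/16 = 239.25
  smooth-fruited non-bitter: 1276 × 1/16 = 79.75
χ² = Σ (O − E)² / E
  spiny-fruited bitter: (761 − 717.75)² / 717.75 = 2.6061
  spiny-fruited non-bitter: (228 − 239.25)² / 239.25 = 0.5290
  smooth-fruited bitter: (199 − 239.25)² / 239.25 = 6.7714
  smooth-fruited non-bitter: (88 − 79.75)² / 79.75 = 0.8534
χ² = 2.6061 + 0.5290 + 6.7714 + 0.8534 = 10.7599 ≈ 10.760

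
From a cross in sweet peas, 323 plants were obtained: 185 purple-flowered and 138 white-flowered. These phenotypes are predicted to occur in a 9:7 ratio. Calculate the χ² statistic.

0.138

Total ratio parts = 16. Expected numbers out of 323:
  purple-flowered: 323 × 9/16 = 181.6875
  white-flowered: 323 × 7/16 = 141.3125
χ² = Σ (O − E)² / E
  purple-flowered: (185 − 181.6875)² / 181.6875 = 0.0604
  white-flowered: (138 − 141.3125)² / 141.3125 = 0.0776
χ² = 0.0604 + 0.0776 = 0.138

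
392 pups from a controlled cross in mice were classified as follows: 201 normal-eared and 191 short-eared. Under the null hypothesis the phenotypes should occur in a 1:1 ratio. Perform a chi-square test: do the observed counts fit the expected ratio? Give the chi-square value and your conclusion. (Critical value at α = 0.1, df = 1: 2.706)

Under the 1:1 hypothesis (Σ ratio = 2, N = 392):
  normal-eared: 392 × 1/2 = 196
  short-eared: 392 × 1/2 = 196
χ² = Σ (O − E)² / E
  normal-eared: (201 − 196)² / 196 = 0.1276
  short-eared: (191 − 196)² / 196 = 0.1276
χ² = 0.1276 + 0.1276 = 0.2552 ≈ 0.255
Degrees of freedom = 2 − 1 = 1; critical value at α = 0.1 is 2.706.
Since 0.255 < 2.706, we fail to reject the null hypothesis — the data are consistent with the 1:1 ratio.

0.255; consistent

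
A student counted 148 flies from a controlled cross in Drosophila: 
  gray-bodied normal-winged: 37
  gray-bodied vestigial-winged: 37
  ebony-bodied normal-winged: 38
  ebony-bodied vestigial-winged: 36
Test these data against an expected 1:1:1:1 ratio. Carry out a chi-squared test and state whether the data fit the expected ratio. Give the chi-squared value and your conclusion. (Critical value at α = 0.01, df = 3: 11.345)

The 1:1:1:1 ratio has 4 parts, so with N = 148 the expected counts are:
  gray-bodied normal-winged: 148 × 1/4 = 37
  gray-bodied vestigial-winged: 148 × 1/4 = 37
  ebony-bodied normal-winged: 148 × 1/4 = 37
  ebony-bodied vestigial-winged: 148 × 1/4 = 37
χ² = Σ (O − E)² / E
  gray-bodied normal-winged: (37 − 37)² / 37 = 0.0000
  gray-bodied vestigial-winged: (37 − 37)² / 37 = 0.0000
  ebony-bodied normal-winged: (38 − 37)² / 37 = 0.0270
  ebony-bodied vestigial-winged: (36 − 37)² / 37 = 0.0270
χ² = 0.0000 + 0.0000 + 0.0270 + 0.0270 = 0.054
Degrees of freedom = 4 − 1 = 3; critical value at α = 0.01 is 11.345.
Since 0.054 < 11.345, we fail to reject the null hypothesis — the data are consistent with the 1:1:1:1 ratio.

0.054; consistent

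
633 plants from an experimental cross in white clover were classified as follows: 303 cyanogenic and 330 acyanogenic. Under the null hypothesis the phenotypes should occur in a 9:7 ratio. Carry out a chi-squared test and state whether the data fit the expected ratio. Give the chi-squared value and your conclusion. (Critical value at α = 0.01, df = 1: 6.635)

18.075; not consistent

Total ratio parts = 16. Expected numbers out of 633:
  cyanogenic: 633 × 9/16 = 356.0625
  acyanogenic: 633 × 7/16 = 276.9375
χ² = Σ (O − E)² / E
  cyanogenic: (303 − 356.0625)² / 356.0625 = 7.9077
  acyanogenic: (330 − 276.9375)² / 276.9375 = 10.1670
χ² = 7.9077 + 10.1670 = 18.0747 ≈ 18.075
Degrees of freedom = 2 − 1 = 1; critical value at α = 0.01 is 6.635.
Since 18.075 > 6.635, we reject the null hypothesis — the data do not fit the 9:7 ratio.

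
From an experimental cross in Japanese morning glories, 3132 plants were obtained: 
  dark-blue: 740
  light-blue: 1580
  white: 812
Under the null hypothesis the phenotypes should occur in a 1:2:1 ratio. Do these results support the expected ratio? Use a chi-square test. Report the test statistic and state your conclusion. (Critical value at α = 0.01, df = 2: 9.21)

3.561; consistent

Expected counts for N = 3132 under a 1:2:1 ratio (total parts = 4):
  dark-blue: 3132 × 1/4 = 783
  light-blue: 3132 × 2/4 = 1566
  white: 3132 × 1/4 = 783
χ² = Σ (O − E)² / E
  dark-blue: (740 − 783)² / 783 = 2.3614
  light-blue: (1580 − 1566)² / 1566 = 0.1252
  white: (812 − 783)² / 783 = 1.0741
χ² = 2.3614 + 0.1252 + 1.0741 = 3.5607 ≈ 3.561
Degrees of freedom = 3 − 1 = 2; critical value at α = 0.01 is 9.21.
Since 3.561 < 9.21, we fail to reject the null hypothesis — the data are consistent with the 1:2:1 ratio.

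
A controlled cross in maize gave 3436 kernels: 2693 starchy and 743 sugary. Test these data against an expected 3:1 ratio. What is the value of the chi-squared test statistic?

Under the 3:1 hypothesis (Σ ratio = 4, N = 3436):
  starchy: 3436 × 3/4 = 2577
  sugary: 3436 × 1/4 = 859
χ² = Σ (O − E)² / E
  starchy: (2693 − 2577)² / 2577 = 5.2216
  sugary: (743 − 859)² / 859 = 15.6647
χ² = 5.2216 + 15.6647 = 20.8863 ≈ 20.886

20.886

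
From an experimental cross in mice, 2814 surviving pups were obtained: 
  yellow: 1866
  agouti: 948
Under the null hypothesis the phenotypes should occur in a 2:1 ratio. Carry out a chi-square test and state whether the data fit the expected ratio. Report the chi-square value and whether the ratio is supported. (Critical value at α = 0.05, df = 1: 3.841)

Under the 2:1 hypothesis (Σ ratio = 3, N = 2814):
  yellow: 2814 × 2/3 = 1876
  agouti: 2814 × 1/3 = 938
χ² = Σ (O − E)² / E
  yellow: (1866 − 1876)² / 1876 = 0.0533
  agouti: (948 − 938)² / 938 = 0.1066
χ² = 0.0533 + 0.1066 = 0.1599 ≈ 0.160
Degrees of freedom = 2 − 1 = 1; critical value at α = 0.05 is 3.841.
Since 0.160 < 3.841, we fail to reject the null hypothesis — the data are consistent with the 2:1 ratio.

0.160; consistent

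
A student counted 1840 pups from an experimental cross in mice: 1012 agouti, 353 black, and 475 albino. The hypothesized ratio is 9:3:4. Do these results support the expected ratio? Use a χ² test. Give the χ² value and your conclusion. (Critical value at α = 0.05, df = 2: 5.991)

Under the 9:3:4 hypothesis (Σ ratio = 16, N = 1840):
  agouti: 1840 × 9/16 = 1035
  black: 1840 × 3/16 = 345
  albino: 1840 × 4/16 = 460
χ² = Σ (O − E)² / E
  agouti: (1012 − 1035)² / 1035 = 0.5111
  black: (353 − 345)² / 345 = 0.1855
  albino: (475 − 460)² / 460 = 0.4891
χ² = 0.5111 + 0.1855 + 0.4891 = 1.1857 ≈ 1.186
Degrees of freedom = 3 − 1 = 2; critical value at α = 0.05 is 5.991.
Since 1.186 < 5.991, we fail to reject the null hypothesis — the data are consistent with the 9:3:4 ratio.

1.186; consistent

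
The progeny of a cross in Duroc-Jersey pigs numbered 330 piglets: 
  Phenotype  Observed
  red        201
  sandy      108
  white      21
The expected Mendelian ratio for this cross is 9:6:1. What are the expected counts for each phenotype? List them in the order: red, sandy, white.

185.625, 123.75, 20.625

Under the 9:6:1 hypothesis (Σ ratio = 16, N = 330):
  red: 330 × 9/16 = 185.625
  sandy: 330 × 6/16 = 123.75
  white: 330 × 1/16 = 20.625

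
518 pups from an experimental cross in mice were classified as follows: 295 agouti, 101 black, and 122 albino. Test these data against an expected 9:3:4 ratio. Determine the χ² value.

Under the 9:3:4 hypothesis (Σ ratio = 16, N = 518):
  agouti: 518 × 9/16 = 291.375
  black: 518 × 3/16 = 97.125
  albino: 518 × 4/16 = 129.5
χ² = Σ (O − E)² / E
  agouti: (295 − 291.375)² / 291.375 = 0.0451
  black: (101 − 97.125)² / 97.125 = 0.1546
  albino: (122 − 129.5)² / 129.5 = 0.4344
χ² = 0.0451 + 0.1546 + 0.4344 = 0.6341 ≈ 0.634

0.634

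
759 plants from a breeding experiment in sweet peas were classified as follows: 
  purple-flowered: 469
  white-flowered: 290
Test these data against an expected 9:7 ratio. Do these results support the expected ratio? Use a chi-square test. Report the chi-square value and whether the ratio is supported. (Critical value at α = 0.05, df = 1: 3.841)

The 9:7 ratio has 16 parts, so with N = 759 the expected counts are:
  purple-flowered: 759 × 9/16 = 426.9375
  white-flowered: 759 × 7/16 = 332.0625
χ² = Σ (O − E)² / E
  purple-flowered: (469 − 426.9375)² / 426.9375 = 4.1441
  white-flowered: (290 − 332.0625)² / 332.0625 = 5.3281
χ² = 4.1441 + 5.3281 = 9.4722 ≈ 9.472
Degrees of freedom = 2 − 1 = 1; critical value at α = 0.05 is 3.841.
Since 9.472 > 3.841, we reject the null hypothesis — the data do not fit the 9:7 ratio.

9.472; not consistent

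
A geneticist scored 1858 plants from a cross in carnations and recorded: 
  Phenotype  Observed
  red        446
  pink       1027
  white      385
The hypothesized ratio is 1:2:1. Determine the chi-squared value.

The 1:2:1 ratio has 4 parts, so with N = 1858 the expected counts are:
  red: 1858 × 1/4 = 464.5
  pink: 1858 × 2/4 = 929
  white: 1858 × 1/4 = 464.5
χ² = Σ (O − E)² / E
  red: (446 − 464.5)² / 464.5 = 0.7368
  pink: (1027 − 929)² / 929 = 10.3380
  white: (385 − 464.5)² / 464.5 = 13.6066
χ² = 0.7368 + 10.3380 + 13.6066 = 24.6814 ≈ 24.681

24.681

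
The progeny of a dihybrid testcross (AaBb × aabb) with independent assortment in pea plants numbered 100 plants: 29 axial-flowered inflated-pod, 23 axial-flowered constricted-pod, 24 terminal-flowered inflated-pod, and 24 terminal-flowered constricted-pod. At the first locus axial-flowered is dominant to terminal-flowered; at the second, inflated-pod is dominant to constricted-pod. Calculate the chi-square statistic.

A dihybrid testcross with independent assortment gives a 1:1:1:1 ratio.
Under the 1:1:1:1 hypothesis (Σ ratio = 4, N = 100):
  axial-flowered inflated-pod: 100 × 1/4 = 25
  axial-flowered constricted-pod: 100 × 1/4 = 25
  terminal-flowered inflated-pod: 100 × 1/4 = 25
  terminal-flowered constricted-pod: 100 × 1/4 = 25
χ² = Σ (O − E)² / E
  axial-flowered inflated-pod: (29 − 25)² / 25 = 0.6400
  axial-flowered constricted-pod: (23 − 25)² / 25 = 0.1600
  terminal-flowered inflated-pod: (24 − 25)² / 25 = 0.0400
  terminal-flowered constricted-pod: (24 − 25)² / 25 = 0.0400
χ² = 0.6400 + 0.1600 + 0.0400 + 0.0400 = 0.880

0.880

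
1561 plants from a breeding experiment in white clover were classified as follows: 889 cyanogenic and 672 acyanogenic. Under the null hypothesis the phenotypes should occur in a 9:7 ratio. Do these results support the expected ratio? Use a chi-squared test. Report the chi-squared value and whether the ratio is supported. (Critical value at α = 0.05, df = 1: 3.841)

Under the 9:7 hypothesis (Σ ratio = 16, N = 1561):
  cyanogenic: 1561 × 9/16 = 878.0625
  acyanogenic: 1561 × 7/16 = 682.9375
χ² = Σ (O − E)² / E
  cyanogenic: (889 − 878.0625)² / 878.0625 = 0.1362
  acyanogenic: (672 − 682.9375)² / 682.9375 = 0.1752
χ² = 0.1362 + 0.1752 = 0.3114 ≈ 0.311
Degrees of freedom = 2 − 1 = 1; critical value at α = 0.05 is 3.841.
Since 0.311 < 3.841, we fail to reject the null hypothesis — the data are consistent with the 9:7 ratio.

0.311; consistent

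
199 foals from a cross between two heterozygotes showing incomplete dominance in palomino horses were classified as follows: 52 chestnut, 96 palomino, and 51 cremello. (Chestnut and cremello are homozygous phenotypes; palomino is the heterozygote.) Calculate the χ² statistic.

With incomplete dominance, a heterozygote × heterozygote cross gives a 1:2:1 phenotypic ratio.
Total ratio parts = 4. Expected numbers out of 199:
  chestnut: 199 × 1/4 = 49.75
  palomino: 199 × 2/4 = 99.5
  cremello: 199 × 1/4 = 49.75
χ² = Σ (O − E)² / E
  chestnut: (52 − 49.75)² / 49.75 = 0.1018
  palomino: (96 − 99.5)² / 99.5 = 0.1231
  cremello: (51 − 49.75)² / 49.75 = 0.0314
χ² = 0.1018 + 0.1231 + 0.0314 = 0.2563 ≈ 0.256

0.256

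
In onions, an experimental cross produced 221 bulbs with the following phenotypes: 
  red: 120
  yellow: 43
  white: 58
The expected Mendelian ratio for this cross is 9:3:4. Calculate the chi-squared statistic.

0.345

Under the 9:3:4 hypothesis (Σ ratio = 16, N = 221):
  red: 221 × 9/16 = 124.3125
  yellow: 221 × 3/16 = 41.4375
  white: 221 × 4/16 = 55.25
χ² = Σ (O − E)² / E
  red: (120 − 124.3125)² / 124.3125 = 0.1496
  yellow: (43 − 41.4375)² / 41.4375 = 0.0589
  white: (58 − 55.25)² / 55.25 = 0.1369
χ² = 0.1496 + 0.0589 + 0.1369 = 0.3454 ≈ 0.345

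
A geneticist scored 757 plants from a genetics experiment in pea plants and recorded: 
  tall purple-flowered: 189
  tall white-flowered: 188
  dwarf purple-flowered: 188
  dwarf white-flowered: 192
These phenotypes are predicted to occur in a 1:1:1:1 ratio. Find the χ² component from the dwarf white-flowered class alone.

Under the 1:1:1:1 hypothesis (Σ ratio = 4, N = 757):
  tall purple-flowered: 757 × 1/4 = 189.25
  tall white-flowered: 757 × 1/4 = 189.25
  dwarf purple-flowered: 757 × 1/4 = 189.25
  dwarf white-flowered: 757 × 1/4 = 189.25
Contribution of dwarf white-flowered: (192 − 189.25)² / 189.25 = 0.0400

0.040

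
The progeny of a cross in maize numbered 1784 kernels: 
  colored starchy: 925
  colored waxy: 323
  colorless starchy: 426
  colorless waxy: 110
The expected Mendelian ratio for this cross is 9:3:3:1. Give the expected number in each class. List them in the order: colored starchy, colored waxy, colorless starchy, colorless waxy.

Under the 9:3:3:1 hypothesis (Σ ratio = 16, N = 1784):
  colored starchy: 1784 × 9/16 = 1003.5
  colored waxy: 1784 × 3/16 = 334.5
  colorless starchy: 1784 × 3/16 = 334.5
  colorless waxy: 1784 × 1/16 = 111.5

1003.5, 334.5, 334.5, 111.5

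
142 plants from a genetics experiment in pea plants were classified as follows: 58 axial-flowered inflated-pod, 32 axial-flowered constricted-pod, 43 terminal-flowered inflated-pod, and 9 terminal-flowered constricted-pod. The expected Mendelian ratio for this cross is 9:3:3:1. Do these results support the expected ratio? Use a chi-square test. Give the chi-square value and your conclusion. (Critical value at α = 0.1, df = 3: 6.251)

17.149; not consistent

Total ratio parts = 16. Expected numbers out of 142:
  axial-flowered inflated-pod: 142 × 9/16 = 79.875
  axial-flowered constricted-pod: 142 × 3/16 = 26.625
  terminal-flowered inflated-pod: 142 × 3/16 = 26.625
  terminal-flowered constricted-pod: 142 × 1/16 = 8.875
χ² = Σ (O − E)² / E
  axial-flowered inflated-pod: (58 − 79.875)² / 79.875 = 5.9908
  axial-flowered constricted-pod: (32 − 26.625)² / 26.625 = 1.0851
  terminal-flowered inflated-pod: (43 − 26.625)² / 26.625 = 10.0710
  terminal-flowered constricted-pod: (9 − 8.875)² / 8.875 = 0.0018
χ² = 5.9908 + 1.0851 + 10.0710 + 0.0018 = 17.1487 ≈ 17.149
Degrees of freedom = 4 − 1 = 3; critical value at α = 0.1 is 6.251.
Since 17.149 > 6.251, we reject the null hypothesis — the data do not fit the 9:3:3:1 ratio.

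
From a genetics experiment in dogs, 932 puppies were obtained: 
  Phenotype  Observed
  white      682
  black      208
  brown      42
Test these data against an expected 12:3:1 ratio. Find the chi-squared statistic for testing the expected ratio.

11.273

The 12:3:1 ratio has 16 parts, so with N = 932 the expected counts are:
  white: 932 × 12/16 = 699
  black: 932 × 3/16 = 174.75
  brown: 932 × 1/16 = 58.25
χ² = Σ (O − E)² / E
  white: (682 − 699)² / 699 = 0.4134
  black: (208 − 174.75)² / 174.75 = 6.3265
  brown: (42 − 58.25)² / 58.25 = 4.5333
χ² = 0.4134 + 6.3265 + 4.5333 = 11.2732 ≈ 11.273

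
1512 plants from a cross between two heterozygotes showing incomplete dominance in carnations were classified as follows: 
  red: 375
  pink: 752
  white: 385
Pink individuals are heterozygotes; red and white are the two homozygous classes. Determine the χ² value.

0.175

With incomplete dominance, a heterozygote × heterozygote cross gives a 1:2:1 phenotypic ratio.
Total ratio parts = 4. Expected numbers out of 1512:
  red: 1512 × 1/4 = 378
  pink: 1512 × 2/4 = 756
  white: 1512 × 1/4 = 378
χ² = Σ (O − E)² / E
  red: (375 − 378)² / 378 = 0.0238
  pink: (752 − 756)² / 756 = 0.0212
  white: (385 − 378)² / 378 = 0.1296
χ² = 0.0238 + 0.0212 + 0.1296 = 0.1746 ≈ 0.175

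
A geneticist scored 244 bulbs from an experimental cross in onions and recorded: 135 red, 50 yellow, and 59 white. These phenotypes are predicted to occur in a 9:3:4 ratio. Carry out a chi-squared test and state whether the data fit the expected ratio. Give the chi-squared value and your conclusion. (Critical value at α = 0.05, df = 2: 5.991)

The 9:3:4 ratio has 16 parts, so with N = 244 the expected counts are:
  red: 244 × 9/16 = 137.25
  yellow: 244 × 3/16 = 45.75
  white: 244 × 4/16 = 61
χ² = Σ (O − E)² / E
  red: (135 − 137.25)² / 137.25 = 0.0369
  yellow: (50 − 45.75)² / 45.75 = 0.3948
  white: (59 − 61)² / 61 = 0.0656
χ² = 0.0369 + 0.3948 + 0.0656 = 0.4973 ≈ 0.497
Degrees of freedom = 3 − 1 = 2; critical value at α = 0.05 is 5.991.
Since 0.497 < 5.991, we fail to reject the null hypothesis — the data are consistent with the 9:3:4 ratio.

0.497; consistent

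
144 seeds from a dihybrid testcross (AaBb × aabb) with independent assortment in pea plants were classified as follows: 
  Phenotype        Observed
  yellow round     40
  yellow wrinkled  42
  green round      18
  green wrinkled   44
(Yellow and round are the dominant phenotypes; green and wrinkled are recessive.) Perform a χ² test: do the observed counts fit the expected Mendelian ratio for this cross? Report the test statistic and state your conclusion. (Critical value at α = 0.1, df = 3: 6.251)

12.222; not consistent

A dihybrid testcross with independent assortment gives a 1:1:1:1 ratio.
Expected counts for N = 144 under a 1:1:1:1 ratio (total parts = 4):
  yellow round: 144 × 1/4 = 36
  yellow wrinkled: 144 × 1/4 = 36
  green round: 144 × 1/4 = 36
  green wrinkled: 144 × 1/4 = 36
χ² = Σ (O − E)² / E
  yellow round: (40 − 36)² / 36 = 0.4444
  yellow wrinkled: (42 − 36)² / 36 = 1.0000
  green round: (18 − 36)² / 36 = 9.0000
  green wrinkled: (44 − 36)² / 36 = 1.7778
χ² = 0.4444 + 1.0000 + 9.0000 + 1.7778 = 12.2222 ≈ 12.222
Degrees of freedom = 4 − 1 = 3; critical value at α = 0.1 is 6.251.
Since 12.222 > 6.251, we reject the null hypothesis — the data do not fit the 1:1:1:1 ratio.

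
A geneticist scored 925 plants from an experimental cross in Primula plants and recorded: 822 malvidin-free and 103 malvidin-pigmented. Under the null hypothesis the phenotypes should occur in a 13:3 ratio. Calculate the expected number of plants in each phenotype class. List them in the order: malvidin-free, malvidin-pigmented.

Expected counts for N = 925 under a 13:3 ratio (total parts = 16):
  malvidin-free: 925 × 13/16 = 751.5625
  malvidin-pigmented: 925 × 3/16 = 173.4375

751.5625, 173.4375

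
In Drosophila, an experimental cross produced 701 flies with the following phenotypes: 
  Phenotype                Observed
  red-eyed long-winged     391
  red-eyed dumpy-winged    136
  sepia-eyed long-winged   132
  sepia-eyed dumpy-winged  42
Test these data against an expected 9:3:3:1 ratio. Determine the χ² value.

0.264

Expected counts for N = 701 under a 9:3:3:1 ratio (total parts = 16):
  red-eyed long-winged: 701 × 9/16 = 394.3125
  red-eyed dumpy-winged: 701 × 3/16 = 131.4375
  sepia-eyed long-winged: 701 × 3/16 = 131.4375
  sepia-eyed dumpy-winged: 701 × 1/16 = 43.8125
χ² = Σ (O − E)² / E
  red-eyed long-winged: (391 − 394.3125)² / 394.3125 = 0.0278
  red-eyed dumpy-winged: (136 − 131.4375)² / 131.4375 = 0.1584
  sepia-eyed long-winged: (132 − 131.4375)² / 131.4375 = 0.0024
  sepia-eyed dumpy-winged: (42 − 43.8125)² / 43.8125 = 0.0750
χ² = 0.0278 + 0.1584 + 0.0024 + 0.0750 = 0.2636 ≈ 0.264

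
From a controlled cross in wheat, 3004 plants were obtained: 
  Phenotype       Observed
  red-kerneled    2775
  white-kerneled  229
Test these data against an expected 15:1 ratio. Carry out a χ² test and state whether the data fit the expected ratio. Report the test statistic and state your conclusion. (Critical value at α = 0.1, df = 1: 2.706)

9.667; not consistent

The 15:1 ratio has 16 parts, so with N = 3004 the expected counts are:
  red-kerneled: 3004 × 15/16 = 2816.25
  white-kerneled: 3004 × 1/16 = 187.75
χ² = Σ (O − E)² / E
  red-kerneled: (2775 − 2816.25)² / 2816.25 = 0.6042
  white-kerneled: (229 − 187.75)² / 187.75 = 9.0629
χ² = 0.6042 + 9.0629 = 9.6671 ≈ 9.667
Degrees of freedom = 2 − 1 = 1; critical value at α = 0.1 is 2.706.
Since 9.667 > 2.706, we reject the null hypothesis — the data do not fit the 15:1 ratio.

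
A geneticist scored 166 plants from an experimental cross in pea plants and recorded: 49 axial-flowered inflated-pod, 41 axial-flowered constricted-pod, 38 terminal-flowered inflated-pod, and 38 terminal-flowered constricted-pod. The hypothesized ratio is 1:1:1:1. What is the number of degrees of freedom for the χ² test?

3

A goodness-of-fit test with 4 phenotype classes has df = 4 − 1 = 3.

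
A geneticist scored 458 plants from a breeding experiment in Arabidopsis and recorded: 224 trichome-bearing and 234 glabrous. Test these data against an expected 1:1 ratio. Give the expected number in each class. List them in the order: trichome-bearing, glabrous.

The 1:1 ratio has 2 parts, so with N = 458 the expected counts are:
  trichome-bearing: 458 × 1/2 = 229
  glabrous: 458 × 1/2 = 229

229, 229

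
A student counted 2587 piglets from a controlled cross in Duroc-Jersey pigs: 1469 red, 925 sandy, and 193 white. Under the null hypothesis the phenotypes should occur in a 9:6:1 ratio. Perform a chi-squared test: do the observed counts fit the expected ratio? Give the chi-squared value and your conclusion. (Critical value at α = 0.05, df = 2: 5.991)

Total ratio parts = 16. Expected numbers out of 2587:
  red: 2587 × 9/16 = 1455.1875
  sandy: 2587 × 6/16 = 970.125
  white: 2587 × 1/16 = 161.6875
χ² = Σ (O − E)² / E
  red: (1469 − 1455.1875)² / 1455.1875 = 0.1311
  sandy: (925 − 970.125)² / 970.125 = 2.0990
  white: (193 − 161.6875)² / 161.6875 = 6.0640
χ² = 0.1311 + 2.0990 + 6.0640 = 8.2941 ≈ 8.294
Degrees of freedom = 3 − 1 = 2; critical value at α = 0.05 is 5.991.
Since 8.294 > 5.991, we reject the null hypothesis — the data do not fit the 9:6:1 ratio.

8.294; not consistent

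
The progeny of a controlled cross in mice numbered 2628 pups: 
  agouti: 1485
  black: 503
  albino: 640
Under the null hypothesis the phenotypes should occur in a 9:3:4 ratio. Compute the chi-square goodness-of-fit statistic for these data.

0.684

The 9:3:4 ratio has 16 parts, so with N = 2628 the expected counts are:
  agouti: 2628 × 9/16 = 1478.25
  black: 2628 × 3/16 = 492.75
  albino: 2628 × 4/16 = 657
χ² = Σ (O − E)² / E
  agouti: (1485 − 1478.25)² / 1478.25 = 0.0308
  black: (503 − 492.75)² / 492.75 = 0.2132
  albino: (640 − 657)² / 657 = 0.4399
χ² = 0.0308 + 0.2132 + 0.4399 = 0.6839 ≈ 0.684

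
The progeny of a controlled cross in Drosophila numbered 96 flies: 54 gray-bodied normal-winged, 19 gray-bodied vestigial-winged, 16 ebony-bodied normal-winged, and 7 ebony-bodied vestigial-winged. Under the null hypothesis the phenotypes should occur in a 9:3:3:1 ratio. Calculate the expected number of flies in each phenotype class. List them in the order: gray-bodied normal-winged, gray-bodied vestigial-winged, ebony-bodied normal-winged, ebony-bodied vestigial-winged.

Total ratio parts = 16. Expected numbers out of 96:
  gray-bodied normal-winged: 96 × 9/16 = 54
  gray-bodied vestigial-winged: 96 × 3/16 = 18
  ebony-bodied normal-winged: 96 × 3/16 = 18
  ebony-bodied vestigial-winged: 96 × 1/16 = 6

54, 18, 18, 6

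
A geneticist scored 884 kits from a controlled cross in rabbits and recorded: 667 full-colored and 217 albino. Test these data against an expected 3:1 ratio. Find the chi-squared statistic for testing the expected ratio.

0.097

Under the 3:1 hypothesis (Σ ratio = 4, N = 884):
  full-colored: 884 × 3/4 = 663
  albino: 884 × 1/4 = 221
χ² = Σ (O − E)² / E
  full-colored: (667 − 663)² / 663 = 0.0241
  albino: (217 − 221)² / 221 = 0.0724
χ² = 0.0241 + 0.0724 = 0.0965 ≈ 0.097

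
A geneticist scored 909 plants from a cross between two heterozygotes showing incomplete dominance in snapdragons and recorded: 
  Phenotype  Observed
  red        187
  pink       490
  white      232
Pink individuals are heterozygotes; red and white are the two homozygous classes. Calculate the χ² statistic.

10.001

With incomplete dominance, a heterozygote × heterozygote cross gives a 1:2:1 phenotypic ratio.
Total ratio parts = 4. Expected numbers out of 909:
  red: 909 × 1/4 = 227.25
  pink: 909 × 2/4 = 454.5
  white: 909 × 1/4 = 227.25
χ² = Σ (O − E)² / E
  red: (187 − 227.25)² / 227.25 = 7.1290
  pink: (490 − 454.5)² / 454.5 = 2.7728
  white: (232 − 227.25)² / 227.25 = 0.0993
χ² = 7.1290 + 2.7728 + 0.0993 = 10.0011 ≈ 10.001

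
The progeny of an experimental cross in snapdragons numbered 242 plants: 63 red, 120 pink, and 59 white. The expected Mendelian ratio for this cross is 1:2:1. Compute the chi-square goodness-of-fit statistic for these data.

Total ratio parts = 4. Expected numbers out of 242:
  red: 242 × 1/4 = 60.5
  pink: 242 × 2/4 = 121
  white: 242 × 1/4 = 60.5
χ² = Σ (O − E)² / E
  red: (63 − 60.5)² / 60.5 = 0.1033
  pink: (120 − 121)² / 121 = 0.0083
  white: (59 − 60.5)² / 60.5 = 0.0372
χ² = 0.1033 + 0.0083 + 0.0372 = 0.1488 ≈ 0.149

0.149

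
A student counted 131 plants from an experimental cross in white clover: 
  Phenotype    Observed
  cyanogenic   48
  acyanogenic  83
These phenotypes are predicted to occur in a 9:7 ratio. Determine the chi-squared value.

20.468

The 9:7 ratio has 16 parts, so with N = 131 the expected counts are:
  cyanogenic: 131 × 9/16 = 73.6875
  acyanogenic: 131 × 7/16 = 57.3125
χ² = Σ (O − E)² / E
  cyanogenic: (48 − 73.6875)² / 73.6875 = 8.9547
  acyanogenic: (83 − 57.3125)² / 57.3125 = 11.5132
χ² = 8.9547 + 11.5132 = 20.4679 ≈ 20.468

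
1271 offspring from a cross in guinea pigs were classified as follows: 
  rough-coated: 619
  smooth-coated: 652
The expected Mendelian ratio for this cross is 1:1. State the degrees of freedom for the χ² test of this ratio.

A goodness-of-fit test with 2 phenotype classes has df = 2 − 1 = 1.

1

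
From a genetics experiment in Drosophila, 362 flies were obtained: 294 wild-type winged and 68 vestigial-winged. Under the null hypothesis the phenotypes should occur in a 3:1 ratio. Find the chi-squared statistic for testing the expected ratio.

The 3:1 ratio has 4 parts, so with N = 362 the expected counts are:
  wild-type winged: 362 × 3/4 = 271.5
  vestigial-winged: 362 × 1/4 = 90.5
χ² = Σ (O − E)² / E
  wild-type winged: (294 − 271.5)² / 271.5 = 1.8646
  vestigial-winged: (68 − 90.5)² / 90.5 = 5.5939
χ² = 1.8646 + 5.5939 = 7.4585 ≈ 7.459

7.459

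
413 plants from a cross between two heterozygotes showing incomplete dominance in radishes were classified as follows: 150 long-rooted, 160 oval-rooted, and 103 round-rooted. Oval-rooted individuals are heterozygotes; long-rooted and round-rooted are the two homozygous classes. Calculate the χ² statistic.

With incomplete dominance, a heterozygote × heterozygote cross gives a 1:2:1 phenotypic ratio.
Under the 1:2:1 hypothesis (Σ ratio = 4, N = 413):
  long-rooted: 413 × 1/4 = 103.25
  oval-rooted: 413 × 2/4 = 206.5
  round-rooted: 413 × 1/4 = 103.25
χ² = Σ (O − E)² / E
  long-rooted: (150 − 103.25)² / 103.25 = 21.1677
  oval-rooted: (160 − 206.5)² / 206.5 = 10.4709
  round-rooted: (103 − 103.25)² / 103.25 = 0.0006
χ² = 21.1677 + 10.4709 + 0.0006 = 31.6392 ≈ 31.639

31.639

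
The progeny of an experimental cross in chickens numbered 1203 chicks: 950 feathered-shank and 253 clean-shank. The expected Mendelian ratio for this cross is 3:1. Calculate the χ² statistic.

10.108

Under the 3:1 hypothesis (Σ ratio = 4, N = 1203):
  feathered-shank: 1203 × 3/4 = 902.25
  clean-shank: 1203 × 1/4 = 300.75
χ² = Σ (O − E)² / E
  feathered-shank: (950 − 902.25)² / 902.25 = 2.5271
  clean-shank: (253 − 300.75)² / 300.75 = 7.5813
χ² = 2.5271 + 7.5813 = 10.1084 ≈ 10.108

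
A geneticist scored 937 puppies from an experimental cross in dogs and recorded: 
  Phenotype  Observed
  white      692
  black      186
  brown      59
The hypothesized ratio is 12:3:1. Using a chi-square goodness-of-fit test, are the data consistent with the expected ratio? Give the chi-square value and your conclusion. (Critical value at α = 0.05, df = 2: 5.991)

0.773; consistent

Total ratio parts = 16. Expected numbers out of 937:
  white: 937 × 12/16 = 702.75
  black: 937 × 3/16 = 175.6875
  brown: 937 × 1/16 = 58.5625
χ² = Σ (O − E)² / E
  white: (692 − 702.75)² / 702.75 = 0.1644
  black: (186 − 175.6875)² / 175.6875 = 0.6053
  brown: (59 − 58.5625)² / 58.5625 = 0.0033
χ² = 0.1644 + 0.6053 + 0.0033 = 0.773
Degrees of freedom = 3 − 1 = 2; critical value at α = 0.05 is 5.991.
Since 0.773 < 5.991, we fail to reject the null hypothesis — the data are consistent with the 12:3:1 ratio.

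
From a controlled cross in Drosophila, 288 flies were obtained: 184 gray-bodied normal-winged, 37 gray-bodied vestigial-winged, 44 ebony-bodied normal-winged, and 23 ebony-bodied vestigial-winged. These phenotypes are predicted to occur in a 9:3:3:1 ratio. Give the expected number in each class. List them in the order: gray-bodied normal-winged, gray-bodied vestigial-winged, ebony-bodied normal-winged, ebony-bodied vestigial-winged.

162, 54, 54, 18

Under the 9:3:3:1 hypothesis (Σ ratio = 16, N = 288):
  gray-bodied normal-winged: 288 × 9/16 = 162
  gray-bodied vestigial-winged: 288 × 3/16 = 54
  ebony-bodied normal-winged: 288 × 3/16 = 54
  ebony-bodied vestigial-winged: 288 × 1/16 = 18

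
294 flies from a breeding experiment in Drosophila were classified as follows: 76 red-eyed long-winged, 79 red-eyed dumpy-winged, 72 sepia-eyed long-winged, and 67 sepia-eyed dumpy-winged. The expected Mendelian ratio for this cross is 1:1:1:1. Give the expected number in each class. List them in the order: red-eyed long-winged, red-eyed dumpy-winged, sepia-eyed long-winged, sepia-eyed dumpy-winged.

Expected counts for N = 294 under a 1:1:1:1 ratio (total parts = 4):
  red-eyed long-winged: 294 × 1/4 = 73.5
  red-eyed dumpy-winged: 294 × 1/4 = 73.5
  sepia-eyed long-winged: 294 × 1/4 = 73.5
  sepia-eyed dumpy-winged: 294 × 1/4 = 73.5

73.5, 73.5, 73.5, 73.5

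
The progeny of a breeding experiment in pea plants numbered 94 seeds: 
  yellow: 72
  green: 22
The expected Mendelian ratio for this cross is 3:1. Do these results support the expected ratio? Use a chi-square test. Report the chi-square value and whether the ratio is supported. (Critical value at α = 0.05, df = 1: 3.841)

Total ratio parts = 4. Expected numbers out of 94:
  yellow: 94 × 3/4 = 70.5
  green: 94 × 1/4 = 23.5
χ² = Σ (O − E)² / E
  yellow: (72 − 70.5)² / 70.5 = 0.0319
  green: (22 − 23.5)² / 23.5 = 0.0957
χ² = 0.0319 + 0.0957 = 0.1276 ≈ 0.128
Degrees of freedom = 2 − 1 = 1; critical value at α = 0.05 is 3.841.
Since 0.128 < 3.841, we fail to reject the null hypothesis — the data are consistent with the 3:1 ratio.

0.128; consistent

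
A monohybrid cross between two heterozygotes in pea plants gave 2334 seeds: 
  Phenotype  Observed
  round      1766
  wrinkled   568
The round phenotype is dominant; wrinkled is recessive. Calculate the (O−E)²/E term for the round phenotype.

0.137

For a monohybrid cross between heterozygotes with complete dominance, the expected phenotypic ratio is 3:1.
Under the 3:1 hypothesis (Σ ratio = 4, N = 2334):
  round: 2334 × 3/4 = 1750.5
  wrinkled: 2334 × 1/4 = 583.5
Contribution of round: (1766 − 1750.5)² / 1750.5 = 0.1372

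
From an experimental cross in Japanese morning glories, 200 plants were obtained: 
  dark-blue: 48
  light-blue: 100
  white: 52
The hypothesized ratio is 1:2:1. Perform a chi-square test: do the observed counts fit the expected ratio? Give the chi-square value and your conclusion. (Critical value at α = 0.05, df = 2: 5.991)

0.160; consistent

Under the 1:2:1 hypothesis (Σ ratio = 4, N = 200):
  dark-blue: 200 × 1/4 = 50
  light-blue: 200 × 2/4 = 100
  white: 200 × 1/4 = 50
χ² = Σ (O − E)² / E
  dark-blue: (48 − 50)² / 50 = 0.0800
  light-blue: (100 − 100)² / 100 = 0.0000
  white: (52 − 50)² / 50 = 0.0800
χ² = 0.0800 + 0.0000 + 0.0800 = 0.160
Degrees of freedom = 3 − 1 = 2; critical value at α = 0.05 is 5.991.
Since 0.160 < 5.991, we fail to reject the null hypothesis — the data are consistent with the 1:2:1 ratio.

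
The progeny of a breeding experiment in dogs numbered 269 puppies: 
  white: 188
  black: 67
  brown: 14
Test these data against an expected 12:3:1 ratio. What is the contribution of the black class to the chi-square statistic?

5.439

Expected counts for N = 269 under a 12:3:1 ratio (total parts = 16):
  white: 269 × 12/16 = 201.75
  black: 269 × 3/16 = 50.4375
  brown: 269 × 1/16 = 16.8125
Contribution of black: (67 − 50.4375)² / 50.4375 = 5.4387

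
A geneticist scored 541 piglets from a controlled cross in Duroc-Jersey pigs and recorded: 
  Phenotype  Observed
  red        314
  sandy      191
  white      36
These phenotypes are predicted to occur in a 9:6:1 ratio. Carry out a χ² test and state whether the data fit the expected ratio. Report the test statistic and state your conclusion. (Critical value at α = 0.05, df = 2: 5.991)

1.145; consistent

The 9:6:1 ratio has 16 parts, so with N = 541 the expected counts are:
  red: 541 × 9/16 = 304.3125
  sandy: 541 × 6/16 = 202.875
  white: 541 × 1/16 = 33.8125
χ² = Σ (O − E)² / E
  red: (314 − 304.3125)² / 304.3125 = 0.3084
  sandy: (191 − 202.875)² / 202.875 = 0.6951
  white: (36 − 33.8125)² / 33.8125 = 0.1415
χ² = 0.3084 + 0.6951 + 0.1415 = 1.145
Degrees of freedom = 3 − 1 = 2; critical value at α = 0.05 is 5.991.
Since 1.145 < 5.991, we fail to reject the null hypothesis — the data are consistent with the 9:6:1 ratio.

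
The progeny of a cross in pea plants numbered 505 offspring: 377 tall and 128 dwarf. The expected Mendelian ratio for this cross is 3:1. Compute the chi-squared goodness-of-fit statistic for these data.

Total ratio parts = 4. Expected numbers out of 505:
  tall: 505 × 3/4 = 378.75
  dwarf: 505 × 1/4 = 126.25
χ² = Σ (O − E)² / E
  tall: (377 − 378.75)² / 378.75 = 0.0081
  dwarf: (128 − 126.25)² / 126.25 = 0.0243
χ² = 0.0081 + 0.0243 = 0.0324 ≈ 0.032

0.032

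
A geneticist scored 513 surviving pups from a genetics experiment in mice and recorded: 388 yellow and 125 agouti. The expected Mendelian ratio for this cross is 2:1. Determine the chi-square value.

18.561

The 2:1 ratio has 3 parts, so with N = 513 the expected counts are:
  yellow: 513 × 2/3 = 342
  agouti: 513 × 1/3 = 171
χ² = Σ (O − E)² / E
  yellow: (388 − 342)² / 342 = 6.1871
  agouti: (125 − 171)² / 171 = 12.3743
χ² = 6.1871 + 12.3743 = 18.5614 ≈ 18.561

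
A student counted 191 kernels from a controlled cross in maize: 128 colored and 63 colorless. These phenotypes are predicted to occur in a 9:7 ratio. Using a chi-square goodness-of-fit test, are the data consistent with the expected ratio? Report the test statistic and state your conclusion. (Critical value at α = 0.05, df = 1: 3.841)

The 9:7 ratio has 16 parts, so with N = 191 the expected counts are:
  colored: 191 × 9/16 = 107.4375
  colorless: 191 × 7/16 = 83.5625
χ² = Σ (O − E)² / E
  colored: (128 − 107.4375)² / 107.4375 = 3.9355
  colorless: (63 − 83.5625)² / 83.5625 = 5.0599
χ² = 3.9355 + 5.0599 = 8.9954 ≈ 8.995
Degrees of freedom = 2 − 1 = 1; critical value at α = 0.05 is 3.841.
Since 8.995 > 3.841, we reject the null hypothesis — the data do not fit the 9:7 ratio.

8.995; not consistent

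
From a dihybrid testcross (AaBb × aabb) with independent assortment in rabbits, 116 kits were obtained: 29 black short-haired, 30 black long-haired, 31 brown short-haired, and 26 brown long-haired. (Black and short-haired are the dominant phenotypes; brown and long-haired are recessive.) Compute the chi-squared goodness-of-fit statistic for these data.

A dihybrid testcross with independent assortment gives a 1:1:1:1 ratio.
The 1:1:1:1 ratio has 4 parts, so with N = 116 the expected counts are:
  black short-haired: 116 × 1/4 = 29
  black long-haired: 116 × 1/4 = 29
  brown short-haired: 116 × 1/4 = 29
  brown long-haired: 116 × 1/4 = 29
χ² = Σ (O − E)² / E
  black short-haired: (29 − 29)² / 29 = 0.0000
  black long-haired: (30 − 29)² / 29 = 0.0345
  brown short-haired: (31 − 29)² / 29 = 0.1379
  brown long-haired: (26 − 29)² / 29 = 0.3103
χ² = 0.0000 + 0.0345 + 0.1379 + 0.3103 = 0.4827 ≈ 0.483

0.483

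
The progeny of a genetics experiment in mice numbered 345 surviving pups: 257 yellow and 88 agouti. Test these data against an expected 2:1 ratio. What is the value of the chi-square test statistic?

The 2:1 ratio has 3 parts, so with N = 345 the expected counts are:
  yellow: 345 × 2/3 = 230
  agouti: 345 × 1/3 = 115
χ² = Σ (O − E)² / E
  yellow: (257 − 230)² / 230 = 3.1696
  agouti: (88 − 115)² / 115 = 6.3391
χ² = 3.1696 + 6.3391 = 9.5087 ≈ 9.509

9.509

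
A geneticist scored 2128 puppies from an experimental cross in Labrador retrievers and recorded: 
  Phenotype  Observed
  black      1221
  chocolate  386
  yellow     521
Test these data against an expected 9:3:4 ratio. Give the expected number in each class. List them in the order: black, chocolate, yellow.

1197, 399, 532

Expected counts for N = 2128 under a 9:3:4 ratio (total parts = 16):
  black: 2128 × 9/16 = 1197
  chocolate: 2128 × 3/16 = 399
  yellow: 2128 × 4/16 = 532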